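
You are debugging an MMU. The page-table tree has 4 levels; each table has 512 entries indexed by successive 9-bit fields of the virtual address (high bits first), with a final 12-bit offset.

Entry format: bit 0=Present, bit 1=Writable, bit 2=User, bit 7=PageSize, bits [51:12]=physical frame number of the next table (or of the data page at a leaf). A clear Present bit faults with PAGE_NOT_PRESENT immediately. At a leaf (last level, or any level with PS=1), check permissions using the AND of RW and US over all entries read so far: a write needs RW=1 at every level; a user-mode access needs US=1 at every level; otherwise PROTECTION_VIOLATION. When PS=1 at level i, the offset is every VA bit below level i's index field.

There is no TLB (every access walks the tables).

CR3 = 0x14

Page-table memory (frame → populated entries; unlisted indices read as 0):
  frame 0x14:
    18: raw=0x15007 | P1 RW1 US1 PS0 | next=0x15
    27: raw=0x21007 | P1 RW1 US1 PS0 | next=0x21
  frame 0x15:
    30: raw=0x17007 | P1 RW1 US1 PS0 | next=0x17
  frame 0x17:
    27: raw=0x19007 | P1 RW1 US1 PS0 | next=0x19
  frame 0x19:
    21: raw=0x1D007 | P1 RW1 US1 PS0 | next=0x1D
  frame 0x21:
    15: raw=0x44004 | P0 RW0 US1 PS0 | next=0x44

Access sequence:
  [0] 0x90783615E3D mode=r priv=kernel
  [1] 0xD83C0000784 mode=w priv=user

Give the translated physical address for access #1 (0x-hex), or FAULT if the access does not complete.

Per-access translation:
#0 VA=0x90783615E3D (r,kernel):
  lvl0: tbl 0x14, slot 18 ⇒ 0x15007 (P1/RW1/US1/PS0)
  lvl1: tbl 0x15, slot 30 ⇒ 0x17007 (P1/RW1/US1/PS0)
  lvl2: tbl 0x17, slot 27 ⇒ 0x19007 (P1/RW1/US1/PS0)
  lvl3: tbl 0x19, slot 21 ⇒ 0x1D007 (P1/RW1/US1/PS0)
  ✓ 0x1DE3D  — 4 lookups
#1 VA=0xD83C0000784 (w,user):
  lvl0: tbl 0x14, slot 27 ⇒ 0x21007 (P1/RW1/US1/PS0)
  lvl1: tbl 0x21, slot 15 ⇒ 0x44004 (P0/RW0/US1/PS0)
  ⇒ fault: PAGE_NOT_PRESENT  — 2 lookups

Access #1 PA: FAULT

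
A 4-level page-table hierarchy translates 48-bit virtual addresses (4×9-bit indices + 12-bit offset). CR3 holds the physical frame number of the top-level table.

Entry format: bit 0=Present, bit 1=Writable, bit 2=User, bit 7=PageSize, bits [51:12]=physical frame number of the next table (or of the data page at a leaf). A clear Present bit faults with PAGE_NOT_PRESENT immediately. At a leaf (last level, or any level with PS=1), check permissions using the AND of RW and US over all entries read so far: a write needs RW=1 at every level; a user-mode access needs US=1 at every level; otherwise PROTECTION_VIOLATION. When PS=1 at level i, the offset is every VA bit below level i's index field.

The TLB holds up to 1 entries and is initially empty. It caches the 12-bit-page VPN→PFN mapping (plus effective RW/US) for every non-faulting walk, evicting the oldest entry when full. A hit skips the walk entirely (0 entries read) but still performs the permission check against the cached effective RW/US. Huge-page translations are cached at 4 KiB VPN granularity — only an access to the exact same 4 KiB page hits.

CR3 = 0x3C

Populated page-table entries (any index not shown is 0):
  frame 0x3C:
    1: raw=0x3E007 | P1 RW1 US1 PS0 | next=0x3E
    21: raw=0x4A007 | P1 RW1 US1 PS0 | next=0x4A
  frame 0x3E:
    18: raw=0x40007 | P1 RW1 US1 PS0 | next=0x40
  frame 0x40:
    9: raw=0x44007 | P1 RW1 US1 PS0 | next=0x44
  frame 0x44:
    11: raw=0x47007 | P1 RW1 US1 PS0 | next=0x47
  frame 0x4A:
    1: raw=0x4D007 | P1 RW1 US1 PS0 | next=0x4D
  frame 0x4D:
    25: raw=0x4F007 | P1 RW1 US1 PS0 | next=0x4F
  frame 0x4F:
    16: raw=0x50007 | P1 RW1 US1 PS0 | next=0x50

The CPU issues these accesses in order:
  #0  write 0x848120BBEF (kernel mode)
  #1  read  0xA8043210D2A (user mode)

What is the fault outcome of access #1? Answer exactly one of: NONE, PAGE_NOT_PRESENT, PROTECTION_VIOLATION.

Walk each access:
#0 VA=0x848120BBEF (w,kernel):
  L0 @0x3C[1] → 0x3E007  P=1,RW=1,US=1,PS=0
  L1 @0x3E[18] → 0x40007  P=1,RW=1,US=1,PS=0
  L2 @0x40[9] → 0x44007  P=1,RW=1,US=1,PS=0
  L3 @0x44[11] → 0x47007  P=1,RW=1,US=1,PS=0
  ✓ 0x47BEF  — 4 lookups
#1 VA=0xA8043210D2A (r,user):
  L0 @0x3C[21] → 0x4A007  P=1,RW=1,US=1,PS=0
  L1 @0x4A[1] → 0x4D007  P=1,RW=1,US=1,PS=0
  L2 @0x4D[25] → 0x4F007  P=1,RW=1,US=1,PS=0
  L3 @0x4F[16] → 0x50007  P=1,RW=1,US=1,PS=0
  ✓ 0x50D2A  — 4 lookups

Access #1 fault: NONE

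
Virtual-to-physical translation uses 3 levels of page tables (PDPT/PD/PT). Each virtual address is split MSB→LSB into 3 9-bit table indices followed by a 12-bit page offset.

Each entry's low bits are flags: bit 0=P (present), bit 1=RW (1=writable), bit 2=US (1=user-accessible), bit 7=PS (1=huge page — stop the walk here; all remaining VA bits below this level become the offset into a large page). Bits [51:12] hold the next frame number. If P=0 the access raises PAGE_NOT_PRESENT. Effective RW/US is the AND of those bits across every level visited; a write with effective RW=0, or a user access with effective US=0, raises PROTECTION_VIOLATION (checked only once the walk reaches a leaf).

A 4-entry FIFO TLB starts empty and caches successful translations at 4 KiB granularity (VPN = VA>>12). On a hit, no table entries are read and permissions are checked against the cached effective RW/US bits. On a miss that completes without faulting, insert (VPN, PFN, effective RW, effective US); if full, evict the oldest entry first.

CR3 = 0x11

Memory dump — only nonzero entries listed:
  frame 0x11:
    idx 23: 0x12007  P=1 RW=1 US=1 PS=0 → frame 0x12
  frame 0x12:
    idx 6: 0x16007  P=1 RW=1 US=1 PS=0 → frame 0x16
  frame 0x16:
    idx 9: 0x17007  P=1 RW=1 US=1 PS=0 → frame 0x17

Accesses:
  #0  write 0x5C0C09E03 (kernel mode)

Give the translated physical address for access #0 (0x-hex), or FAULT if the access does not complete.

Per-access translation:
#0 VA=0x5C0C09E03 (w,kernel):
  [0] read 0x11 idx=23: raw=0x12007 flags P=1 W=1 U=1 S=0
  [1] read 0x12 idx=6: raw=0x16007 flags P=1 W=1 U=1 S=0
  [2] read 0x16 idx=9: raw=0x17007 flags P=1 W=1 U=1 S=0
  → PA=0x17E03  (3 entries read)

Access #0 PA: 0x17E03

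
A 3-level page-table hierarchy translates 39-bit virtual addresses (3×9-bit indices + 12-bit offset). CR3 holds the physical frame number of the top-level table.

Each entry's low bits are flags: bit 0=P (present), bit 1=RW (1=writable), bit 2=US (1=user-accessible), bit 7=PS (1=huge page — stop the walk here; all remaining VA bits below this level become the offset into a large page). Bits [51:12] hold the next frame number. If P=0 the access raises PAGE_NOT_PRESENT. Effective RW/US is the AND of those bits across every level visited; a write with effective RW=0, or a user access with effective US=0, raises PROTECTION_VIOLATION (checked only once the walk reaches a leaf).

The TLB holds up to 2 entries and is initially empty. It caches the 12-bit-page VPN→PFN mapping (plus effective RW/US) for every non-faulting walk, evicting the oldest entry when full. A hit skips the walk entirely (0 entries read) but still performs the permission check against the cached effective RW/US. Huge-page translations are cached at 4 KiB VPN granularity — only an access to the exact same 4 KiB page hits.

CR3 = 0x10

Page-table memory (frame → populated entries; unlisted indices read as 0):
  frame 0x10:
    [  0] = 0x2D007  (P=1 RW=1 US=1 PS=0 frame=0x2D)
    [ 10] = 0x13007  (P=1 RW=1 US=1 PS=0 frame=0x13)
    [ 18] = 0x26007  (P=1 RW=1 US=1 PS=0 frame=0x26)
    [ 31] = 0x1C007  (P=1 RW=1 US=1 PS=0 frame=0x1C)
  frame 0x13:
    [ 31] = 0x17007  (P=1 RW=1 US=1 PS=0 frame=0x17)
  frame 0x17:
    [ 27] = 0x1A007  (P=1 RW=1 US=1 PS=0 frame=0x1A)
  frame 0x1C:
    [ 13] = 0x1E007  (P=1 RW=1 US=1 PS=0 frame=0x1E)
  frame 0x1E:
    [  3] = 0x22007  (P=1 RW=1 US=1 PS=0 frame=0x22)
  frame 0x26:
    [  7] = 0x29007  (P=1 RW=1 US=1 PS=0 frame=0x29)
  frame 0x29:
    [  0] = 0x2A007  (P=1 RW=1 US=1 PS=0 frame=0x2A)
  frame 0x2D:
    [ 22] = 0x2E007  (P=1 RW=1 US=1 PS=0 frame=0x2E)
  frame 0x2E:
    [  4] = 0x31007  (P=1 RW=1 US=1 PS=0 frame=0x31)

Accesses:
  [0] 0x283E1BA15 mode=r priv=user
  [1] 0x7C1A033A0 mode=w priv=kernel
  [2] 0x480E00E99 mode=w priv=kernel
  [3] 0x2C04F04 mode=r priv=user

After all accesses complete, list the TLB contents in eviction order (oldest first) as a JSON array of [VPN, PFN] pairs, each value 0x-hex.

Per-access translation:
#0 VA=0x283E1BA15 (r,user):
  lvl0: tbl 0x10, slot 10 ⇒ 0x13007 (P1/RW1/US1/PS0)
  lvl1: tbl 0x13, slot 31 ⇒ 0x17007 (P1/RW1/US1/PS0)
  lvl2: tbl 0x17, slot 27 ⇒ 0x1A007 (P1/RW1/US1/PS0)
  ⇒ phys 0x1AA15  [3 reads]
#1 VA=0x7C1A033A0 (w,kernel):
  lvl0: tbl 0x10, slot 31 ⇒ 0x1C007 (P1/RW1/US1/PS0)
  lvl1: tbl 0x1C, slot 13 ⇒ 0x1E007 (P1/RW1/US1/PS0)
  lvl2: tbl 0x1E, slot 3 ⇒ 0x22007 (P1/RW1/US1/PS0)
  ⇒ phys 0x223A0  [3 reads]
#2 VA=0x480E00E99 (w,kernel):
  lvl0: tbl 0x10, slot 18 ⇒ 0x26007 (P1/RW1/US1/PS0)
  lvl1: tbl 0x26, slot 7 ⇒ 0x29007 (P1/RW1/US1/PS0)
  lvl2: tbl 0x29, slot 0 ⇒ 0x2A007 (P1/RW1/US1/PS0)
  ⇒ phys 0x2AE99  [3 reads]
#3 VA=0x2C04F04 (r,user):
  lvl0: tbl 0x10, slot 0 ⇒ 0x2D007 (P1/RW1/US1/PS0)
  lvl1: tbl 0x2D, slot 22 ⇒ 0x2E007 (P1/RW1/US1/PS0)
  lvl2: tbl 0x2E, slot 4 ⇒ 0x31007 (P1/RW1/US1/PS0)
  ⇒ phys 0x31F04  [3 reads]

TLB: [["0x480E00", "0x2A"], ["0x2C04", "0x31"]]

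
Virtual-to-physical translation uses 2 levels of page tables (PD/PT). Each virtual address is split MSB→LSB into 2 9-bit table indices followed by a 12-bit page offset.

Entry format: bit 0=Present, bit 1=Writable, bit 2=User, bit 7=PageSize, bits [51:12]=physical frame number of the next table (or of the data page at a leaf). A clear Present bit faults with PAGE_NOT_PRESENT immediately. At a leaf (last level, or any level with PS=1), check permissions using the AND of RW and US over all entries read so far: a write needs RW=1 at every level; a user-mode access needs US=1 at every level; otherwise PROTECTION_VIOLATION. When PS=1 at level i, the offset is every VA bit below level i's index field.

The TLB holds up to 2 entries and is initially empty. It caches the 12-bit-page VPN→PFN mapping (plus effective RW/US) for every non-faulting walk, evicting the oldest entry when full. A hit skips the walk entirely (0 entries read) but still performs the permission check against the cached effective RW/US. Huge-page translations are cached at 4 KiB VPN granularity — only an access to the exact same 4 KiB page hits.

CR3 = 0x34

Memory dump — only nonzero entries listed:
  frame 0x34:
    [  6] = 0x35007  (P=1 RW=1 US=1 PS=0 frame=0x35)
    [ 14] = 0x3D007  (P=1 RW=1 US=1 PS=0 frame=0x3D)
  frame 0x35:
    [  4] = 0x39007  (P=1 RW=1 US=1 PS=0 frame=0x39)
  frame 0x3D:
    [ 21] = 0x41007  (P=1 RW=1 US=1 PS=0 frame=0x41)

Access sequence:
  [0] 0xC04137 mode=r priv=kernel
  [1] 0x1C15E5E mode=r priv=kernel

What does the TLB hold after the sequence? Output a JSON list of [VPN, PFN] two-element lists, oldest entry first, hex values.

Walk each access:
#0 VA=0xC04137 (r,kernel):
  lvl0: tbl 0x34, slot 6 ⇒ 0x35007 (P1/RW1/US1/PS0)
  lvl1: tbl 0x35, slot 4 ⇒ 0x39007 (P1/RW1/US1/PS0)
  → PA=0x39137  (2 entries read)
#1 VA=0x1C15E5E (r,kernel):
  lvl0: tbl 0x34, slot 14 ⇒ 0x3D007 (P1/RW1/US1/PS0)
  lvl1: tbl 0x3D, slot 21 ⇒ 0x41007 (P1/RW1/US1/PS0)
  → PA=0x41E5E  (2 entries read)

TLB: [["0xC04", "0x39"], ["0x1C15", "0x41"]]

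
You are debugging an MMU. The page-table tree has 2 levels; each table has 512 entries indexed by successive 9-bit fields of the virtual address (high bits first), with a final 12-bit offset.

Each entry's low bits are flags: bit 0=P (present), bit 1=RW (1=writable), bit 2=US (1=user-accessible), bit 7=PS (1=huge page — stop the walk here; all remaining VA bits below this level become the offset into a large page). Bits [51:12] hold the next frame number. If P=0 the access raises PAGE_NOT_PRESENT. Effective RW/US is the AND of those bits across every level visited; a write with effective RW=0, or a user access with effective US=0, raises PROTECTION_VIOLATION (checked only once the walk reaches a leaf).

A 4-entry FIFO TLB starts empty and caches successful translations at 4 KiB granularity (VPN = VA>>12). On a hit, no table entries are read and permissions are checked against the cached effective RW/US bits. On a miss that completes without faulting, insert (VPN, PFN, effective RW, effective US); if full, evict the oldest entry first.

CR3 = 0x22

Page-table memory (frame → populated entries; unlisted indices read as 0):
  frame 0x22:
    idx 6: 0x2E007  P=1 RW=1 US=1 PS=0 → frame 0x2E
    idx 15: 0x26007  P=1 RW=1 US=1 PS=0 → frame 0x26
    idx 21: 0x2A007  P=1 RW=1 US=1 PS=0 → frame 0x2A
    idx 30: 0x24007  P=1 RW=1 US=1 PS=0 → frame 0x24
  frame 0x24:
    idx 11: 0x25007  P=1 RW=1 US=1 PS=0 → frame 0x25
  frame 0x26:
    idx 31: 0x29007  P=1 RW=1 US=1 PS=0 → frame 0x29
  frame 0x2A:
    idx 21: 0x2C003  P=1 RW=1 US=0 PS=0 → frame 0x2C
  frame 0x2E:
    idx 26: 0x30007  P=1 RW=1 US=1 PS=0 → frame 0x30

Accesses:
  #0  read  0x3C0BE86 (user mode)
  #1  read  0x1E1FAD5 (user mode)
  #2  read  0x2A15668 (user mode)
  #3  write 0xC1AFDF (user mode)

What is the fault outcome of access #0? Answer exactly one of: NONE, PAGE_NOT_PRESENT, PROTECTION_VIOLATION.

Walk each access:
#0 VA=0x3C0BE86 (r,user):
  L0: frame=0x22 idx=30 entry=0x24007 [P=1 RW=1 US=1 PS=0]
  L1: frame=0x24 idx=11 entry=0x25007 [P=1 RW=1 US=1 PS=0]
  ✓ 0x25E86  — 2 lookups
#1 VA=0x1E1FAD5 (r,user):
  L0: frame=0x22 idx=15 entry=0x26007 [P=1 RW=1 US=1 PS=0]
  L1: frame=0x26 idx=31 entry=0x29007 [P=1 RW=1 US=1 PS=0]
  ✓ 0x29AD5  — 2 lookups
#2 VA=0x2A15668 (r,user):
  L0: frame=0x22 idx=21 entry=0x2A007 [P=1 RW=1 US=1 PS=0]
  L1: frame=0x2A idx=21 entry=0x2C003 [P=1 RW=1 US=0 PS=0]
  → PROTECTION_VIOLATION  (2 entries read)
#3 VA=0xC1AFDF (w,user):
  L0: frame=0x22 idx=6 entry=0x2E007 [P=1 RW=1 US=1 PS=0]
  L1: frame=0x2E idx=26 entry=0x30007 [P=1 RW=1 US=1 PS=0]
  ✓ 0x30FDF  — 2 lookups

Access #0 fault: NONE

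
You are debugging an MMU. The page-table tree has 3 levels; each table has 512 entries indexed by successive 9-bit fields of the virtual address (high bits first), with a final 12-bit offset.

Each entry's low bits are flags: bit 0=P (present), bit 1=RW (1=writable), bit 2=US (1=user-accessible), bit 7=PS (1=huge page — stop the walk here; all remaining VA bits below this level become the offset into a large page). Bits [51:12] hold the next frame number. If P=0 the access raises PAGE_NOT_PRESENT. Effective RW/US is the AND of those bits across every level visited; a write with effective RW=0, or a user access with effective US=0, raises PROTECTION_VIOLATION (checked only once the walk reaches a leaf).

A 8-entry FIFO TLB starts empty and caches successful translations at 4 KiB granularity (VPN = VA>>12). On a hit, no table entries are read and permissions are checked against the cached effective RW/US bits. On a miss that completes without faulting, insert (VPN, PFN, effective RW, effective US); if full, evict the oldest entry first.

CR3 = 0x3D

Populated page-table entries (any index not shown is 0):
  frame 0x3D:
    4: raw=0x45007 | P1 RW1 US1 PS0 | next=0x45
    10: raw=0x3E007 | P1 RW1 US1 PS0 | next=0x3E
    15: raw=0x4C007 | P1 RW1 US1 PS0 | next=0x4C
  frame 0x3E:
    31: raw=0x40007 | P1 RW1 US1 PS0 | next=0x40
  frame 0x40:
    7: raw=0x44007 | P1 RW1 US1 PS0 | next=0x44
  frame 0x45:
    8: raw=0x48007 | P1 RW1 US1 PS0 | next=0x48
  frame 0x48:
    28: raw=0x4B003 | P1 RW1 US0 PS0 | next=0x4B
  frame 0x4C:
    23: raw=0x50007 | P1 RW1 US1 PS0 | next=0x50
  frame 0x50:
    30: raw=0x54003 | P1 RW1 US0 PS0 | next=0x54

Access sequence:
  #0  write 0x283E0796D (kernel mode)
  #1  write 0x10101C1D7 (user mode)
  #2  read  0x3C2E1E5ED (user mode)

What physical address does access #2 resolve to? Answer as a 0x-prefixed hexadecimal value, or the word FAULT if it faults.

Trace:
#0 VA=0x283E0796D (w,kernel):
  L0: frame=0x3D idx=10 entry=0x3E007 [P=1 RW=1 US=1 PS=0]
  L1: frame=0x3E idx=31 entry=0x40007 [P=1 RW=1 US=1 PS=0]
  L2: frame=0x40 idx=7 entry=0x44007 [P=1 RW=1 US=1 PS=0]
  ⇒ phys 0x4496D  [3 reads]
#1 VA=0x10101C1D7 (w,user):
  L0: frame=0x3D idx=4 entry=0x45007 [P=1 RW=1 US=1 PS=0]
  L1: frame=0x45 idx=8 entry=0x48007 [P=1 RW=1 US=1 PS=0]
  L2: frame=0x48 idx=28 entry=0x4B003 [P=1 RW=1 US=0 PS=0]
  ✗ PROTECTION_VIOLATION  [3 reads]
#2 VA=0x3C2E1E5ED (r,user):
  L0: frame=0x3D idx=15 entry=0x4C007 [P=1 RW=1 US=1 PS=0]
  L1: frame=0x4C idx=23 entry=0x50007 [P=1 RW=1 US=1 PS=0]
  L2: frame=0x50 idx=30 entry=0x54003 [P=1 RW=1 US=0 PS=0]
  ✗ PROTECTION_VIOLATION  [3 reads]

Access #2 PA: FAULT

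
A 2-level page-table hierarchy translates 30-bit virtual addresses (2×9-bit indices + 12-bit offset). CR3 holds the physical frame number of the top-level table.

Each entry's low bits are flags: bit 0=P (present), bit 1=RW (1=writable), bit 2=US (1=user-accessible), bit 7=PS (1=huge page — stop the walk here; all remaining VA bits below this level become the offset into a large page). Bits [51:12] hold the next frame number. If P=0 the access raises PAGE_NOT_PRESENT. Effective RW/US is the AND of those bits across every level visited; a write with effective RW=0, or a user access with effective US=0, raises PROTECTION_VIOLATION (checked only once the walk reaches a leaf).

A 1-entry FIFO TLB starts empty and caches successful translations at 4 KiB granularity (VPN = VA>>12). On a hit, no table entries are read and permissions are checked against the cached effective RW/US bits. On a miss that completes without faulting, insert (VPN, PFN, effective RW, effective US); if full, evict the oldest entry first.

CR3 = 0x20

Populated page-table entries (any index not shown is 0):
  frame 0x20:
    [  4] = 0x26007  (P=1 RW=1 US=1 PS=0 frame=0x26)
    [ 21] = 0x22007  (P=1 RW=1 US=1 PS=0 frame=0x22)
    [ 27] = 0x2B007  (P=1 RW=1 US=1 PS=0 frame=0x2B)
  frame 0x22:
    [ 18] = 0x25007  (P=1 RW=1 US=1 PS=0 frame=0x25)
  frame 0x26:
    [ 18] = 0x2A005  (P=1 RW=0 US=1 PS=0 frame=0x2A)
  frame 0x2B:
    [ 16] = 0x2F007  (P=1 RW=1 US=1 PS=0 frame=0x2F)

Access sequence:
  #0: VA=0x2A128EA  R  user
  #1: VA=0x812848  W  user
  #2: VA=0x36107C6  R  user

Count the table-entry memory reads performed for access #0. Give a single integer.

Per-access translation:
#0 VA=0x2A128EA (r,user):
  L0 @0x20[21] → 0x22007  P=1,RW=1,US=1,PS=0
  L1 @0x22[18] → 0x25007  P=1,RW=1,US=1,PS=0
  ✓ 0x258EA  — 2 lookups
#1 VA=0x812848 (w,user):
  L0 @0x20[4] → 0x26007  P=1,RW=1,US=1,PS=0
  L1 @0x26[18] → 0x2A005  P=1,RW=0,US=1,PS=0
  → PROTECTION_VIOLATION  (2 entries read)
#2 VA=0x36107C6 (r,user):
  L0 @0x20[27] → 0x2B007  P=1,RW=1,US=1,PS=0
  L1 @0x2B[16] → 0x2F007  P=1,RW=1,US=1,PS=0
  ✓ 0x2F7C6  — 2 lookups

Entries read for #0: 2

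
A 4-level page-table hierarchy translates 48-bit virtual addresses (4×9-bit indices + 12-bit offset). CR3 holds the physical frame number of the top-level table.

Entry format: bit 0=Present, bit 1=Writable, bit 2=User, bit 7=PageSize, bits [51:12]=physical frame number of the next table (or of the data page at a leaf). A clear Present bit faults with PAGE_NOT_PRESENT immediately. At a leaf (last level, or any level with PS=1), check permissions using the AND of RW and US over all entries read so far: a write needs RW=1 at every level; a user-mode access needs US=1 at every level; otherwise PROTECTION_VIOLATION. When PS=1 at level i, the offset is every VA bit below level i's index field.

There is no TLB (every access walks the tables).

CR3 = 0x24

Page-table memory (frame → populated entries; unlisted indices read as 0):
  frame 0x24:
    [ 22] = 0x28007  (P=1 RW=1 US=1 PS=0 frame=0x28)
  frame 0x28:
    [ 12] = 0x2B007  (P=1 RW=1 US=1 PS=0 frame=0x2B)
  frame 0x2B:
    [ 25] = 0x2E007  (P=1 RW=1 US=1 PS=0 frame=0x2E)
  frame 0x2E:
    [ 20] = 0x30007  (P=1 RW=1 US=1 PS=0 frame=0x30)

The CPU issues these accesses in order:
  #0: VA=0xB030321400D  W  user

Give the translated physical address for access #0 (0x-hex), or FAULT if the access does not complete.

Trace:
#0 VA=0xB030321400D (w,user):
  [0] read 0x24 idx=22: raw=0x28007 flags P=1 W=1 U=1 S=0
  [1] read 0x28 idx=12: raw=0x2B007 flags P=1 W=1 U=1 S=0
  [2] read 0x2B idx=25: raw=0x2E007 flags P=1 W=1 U=1 S=0
  [3] read 0x2E idx=20: raw=0x30007 flags P=1 W=1 U=1 S=0
  → PA=0x3000D  (4 entries read)

Access #0 PA: 0x3000D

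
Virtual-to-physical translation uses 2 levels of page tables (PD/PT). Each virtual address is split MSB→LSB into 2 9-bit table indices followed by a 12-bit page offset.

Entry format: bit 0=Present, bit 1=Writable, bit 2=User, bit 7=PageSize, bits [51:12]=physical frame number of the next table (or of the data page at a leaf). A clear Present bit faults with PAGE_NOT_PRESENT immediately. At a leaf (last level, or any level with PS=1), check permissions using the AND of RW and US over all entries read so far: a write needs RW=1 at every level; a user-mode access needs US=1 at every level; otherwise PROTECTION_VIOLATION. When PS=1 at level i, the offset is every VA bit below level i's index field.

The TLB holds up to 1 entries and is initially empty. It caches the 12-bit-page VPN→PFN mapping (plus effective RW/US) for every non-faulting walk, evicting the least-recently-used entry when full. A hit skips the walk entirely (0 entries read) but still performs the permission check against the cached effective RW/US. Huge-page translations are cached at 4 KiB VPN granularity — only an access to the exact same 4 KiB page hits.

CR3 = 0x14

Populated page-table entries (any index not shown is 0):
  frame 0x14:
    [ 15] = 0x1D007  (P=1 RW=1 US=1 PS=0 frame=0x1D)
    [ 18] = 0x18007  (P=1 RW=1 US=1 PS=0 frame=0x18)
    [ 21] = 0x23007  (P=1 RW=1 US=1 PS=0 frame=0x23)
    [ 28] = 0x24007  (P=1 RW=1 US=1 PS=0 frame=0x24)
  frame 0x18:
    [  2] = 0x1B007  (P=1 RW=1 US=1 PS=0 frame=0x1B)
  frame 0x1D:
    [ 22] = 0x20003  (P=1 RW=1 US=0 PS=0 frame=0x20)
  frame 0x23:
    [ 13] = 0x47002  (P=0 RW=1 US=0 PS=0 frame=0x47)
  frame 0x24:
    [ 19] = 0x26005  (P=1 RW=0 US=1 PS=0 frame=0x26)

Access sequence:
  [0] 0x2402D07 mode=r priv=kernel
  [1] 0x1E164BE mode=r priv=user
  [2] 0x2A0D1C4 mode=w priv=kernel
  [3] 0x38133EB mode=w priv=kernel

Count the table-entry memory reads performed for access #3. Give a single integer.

Walk each access:
#0 VA=0x2402D07 (r,kernel):
  [0] read 0x14 idx=18: raw=0x18007 flags P=1 W=1 U=1 S=0
  [1] read 0x18 idx=2: raw=0x1B007 flags P=1 W=1 U=1 S=0
  → PA=0x1BD07  (2 entries read)
#1 VA=0x1E164BE (r,user):
  [0] read 0x14 idx=15: raw=0x1D007 flags P=1 W=1 U=1 S=0
  [1] read 0x1D idx=22: raw=0x20003 flags P=1 W=1 U=0 S=0
  ✗ PROTECTION_VIOLATION  [2 reads]
#2 VA=0x2A0D1C4 (w,kernel):
  [0] read 0x14 idx=21: raw=0x23007 flags P=1 W=1 U=1 S=0
  [1] read 0x23 idx=13: raw=0x47002 flags P=0 W=1 U=0 S=0
  ✗ PAGE_NOT_PRESENT  [2 reads]
#3 VA=0x38133EB (w,kernel):
  [0] read 0x14 idx=28: raw=0x24007 flags P=1 W=1 U=1 S=0
  [1] read 0x24 idx=19: raw=0x26005 flags P=1 W=0 U=1 S=0
  ✗ PROTECTION_VIOLATION  [2 reads]

Entries read for #3: 2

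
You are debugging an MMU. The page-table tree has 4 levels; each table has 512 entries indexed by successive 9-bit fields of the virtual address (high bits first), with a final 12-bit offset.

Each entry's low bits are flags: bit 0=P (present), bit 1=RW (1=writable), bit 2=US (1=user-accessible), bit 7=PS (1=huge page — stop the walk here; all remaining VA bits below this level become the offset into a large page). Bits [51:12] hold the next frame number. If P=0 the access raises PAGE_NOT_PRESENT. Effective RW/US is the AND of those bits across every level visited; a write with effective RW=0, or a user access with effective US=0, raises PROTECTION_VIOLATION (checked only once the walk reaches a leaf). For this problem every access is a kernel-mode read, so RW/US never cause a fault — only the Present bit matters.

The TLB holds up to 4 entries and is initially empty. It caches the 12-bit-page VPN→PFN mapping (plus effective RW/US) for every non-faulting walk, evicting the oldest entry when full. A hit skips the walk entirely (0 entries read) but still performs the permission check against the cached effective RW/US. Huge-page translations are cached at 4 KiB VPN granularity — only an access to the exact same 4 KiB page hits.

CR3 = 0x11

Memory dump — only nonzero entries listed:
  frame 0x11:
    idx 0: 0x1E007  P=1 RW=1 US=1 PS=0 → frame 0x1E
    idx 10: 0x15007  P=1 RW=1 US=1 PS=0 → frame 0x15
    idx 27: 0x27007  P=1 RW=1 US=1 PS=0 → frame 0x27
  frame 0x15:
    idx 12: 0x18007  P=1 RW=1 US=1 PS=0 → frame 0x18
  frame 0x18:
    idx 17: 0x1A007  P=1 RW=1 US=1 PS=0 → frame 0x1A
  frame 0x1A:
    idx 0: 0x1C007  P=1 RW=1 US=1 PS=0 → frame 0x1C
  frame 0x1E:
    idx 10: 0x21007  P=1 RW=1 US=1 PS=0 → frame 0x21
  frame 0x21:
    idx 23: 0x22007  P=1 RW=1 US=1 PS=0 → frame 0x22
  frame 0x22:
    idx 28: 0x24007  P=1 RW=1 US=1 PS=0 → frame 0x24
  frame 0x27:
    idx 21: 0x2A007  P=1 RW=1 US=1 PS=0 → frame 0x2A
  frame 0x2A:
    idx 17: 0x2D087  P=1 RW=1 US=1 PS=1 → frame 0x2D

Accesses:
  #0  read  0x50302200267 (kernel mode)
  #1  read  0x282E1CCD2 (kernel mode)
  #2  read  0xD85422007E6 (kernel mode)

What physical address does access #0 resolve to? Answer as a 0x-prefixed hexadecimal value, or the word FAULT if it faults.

Trace:
#0 VA=0x50302200267 (r,kernel):
  lvl0: tbl 0x11, slot 10 ⇒ 0x15007 (P1/RW1/US1/PS0)
  lvl1: tbl 0x15, slot 12 ⇒ 0x18007 (P1/RW1/US1/PS0)
  lvl2: tbl 0x18, slot 17 ⇒ 0x1A007 (P1/RW1/US1/PS0)
  lvl3: tbl 0x1A, slot 0 ⇒ 0x1C007 (P1/RW1/US1/PS0)
  ✓ 0x1C267  — 4 lookups
#1 VA=0x282E1CCD2 (r,kernel):
  lvl0: tbl 0x11, slot 0 ⇒ 0x1E007 (P1/RW1/US1/PS0)
  lvl1: tbl 0x1E, slot 10 ⇒ 0x21007 (P1/RW1/US1/PS0)
  lvl2: tbl 0x21, slot 23 ⇒ 0x22007 (P1/RW1/US1/PS0)
  lvl3: tbl 0x22, slot 28 ⇒ 0x24007 (P1/RW1/US1/PS0)
  ✓ 0x24CD2  — 4 lookups
#2 VA=0xD85422007E6 (r,kernel):
  lvl0: tbl 0x11, slot 27 ⇒ 0x27007 (P1/RW1/US1/PS0)
  lvl1: tbl 0x27, slot 21 ⇒ 0x2A007 (P1/RW1/US1/PS0)
  lvl2: tbl 0x2A, slot 17 ⇒ 0x2D087 (P1/RW1/US1/PS1)
  ✓ 0x2D7E6 (huge @L2)  — 3 lookups

Access #0 PA: 0x1C267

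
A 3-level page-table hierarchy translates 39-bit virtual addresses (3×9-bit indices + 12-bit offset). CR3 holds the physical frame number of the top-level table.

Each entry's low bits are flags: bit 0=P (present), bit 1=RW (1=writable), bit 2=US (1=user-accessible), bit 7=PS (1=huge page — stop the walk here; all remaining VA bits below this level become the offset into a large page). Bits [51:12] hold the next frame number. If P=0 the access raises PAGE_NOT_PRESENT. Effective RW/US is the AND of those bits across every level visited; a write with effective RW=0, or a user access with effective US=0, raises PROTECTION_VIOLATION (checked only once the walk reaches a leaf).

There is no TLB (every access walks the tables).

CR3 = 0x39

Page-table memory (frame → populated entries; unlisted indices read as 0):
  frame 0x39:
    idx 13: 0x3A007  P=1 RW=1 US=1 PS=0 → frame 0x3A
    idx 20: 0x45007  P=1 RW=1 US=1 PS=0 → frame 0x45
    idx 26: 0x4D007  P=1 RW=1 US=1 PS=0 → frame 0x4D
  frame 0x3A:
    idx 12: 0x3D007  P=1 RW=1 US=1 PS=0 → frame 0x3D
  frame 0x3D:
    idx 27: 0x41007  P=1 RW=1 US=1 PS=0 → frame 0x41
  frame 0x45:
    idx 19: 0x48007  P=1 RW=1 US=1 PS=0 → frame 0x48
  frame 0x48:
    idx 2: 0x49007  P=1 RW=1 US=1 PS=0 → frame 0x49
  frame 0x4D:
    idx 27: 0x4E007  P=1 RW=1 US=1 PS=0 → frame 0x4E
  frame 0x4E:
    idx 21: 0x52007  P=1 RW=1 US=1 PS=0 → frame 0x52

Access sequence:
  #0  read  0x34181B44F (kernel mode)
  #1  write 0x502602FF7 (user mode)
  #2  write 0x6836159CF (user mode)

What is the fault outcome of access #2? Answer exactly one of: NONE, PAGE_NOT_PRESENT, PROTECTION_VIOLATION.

Walk each access:
#0 VA=0x34181B44F (r,kernel):
  L0 @0x39[13] → 0x3A007  P=1,RW=1,US=1,PS=0
  L1 @0x3A[12] → 0x3D007  P=1,RW=1,US=1,PS=0
  L2 @0x3D[27] → 0x41007  P=1,RW=1,US=1,PS=0
  ⇒ phys 0x4144F  [3 reads]
#1 VA=0x502602FF7 (w,user):
  L0 @0x39[20] → 0x45007  P=1,RW=1,US=1,PS=0
  L1 @0x45[19] → 0x48007  P=1,RW=1,US=1,PS=0
  L2 @0x48[2] → 0x49007  P=1,RW=1,US=1,PS=0
  ⇒ phys 0x49FF7  [3 reads]
#2 VA=0x6836159CF (w,user):
  L0 @0x39[26] → 0x4D007  P=1,RW=1,US=1,PS=0
  L1 @0x4D[27] → 0x4E007  P=1,RW=1,US=1,PS=0
  L2 @0x4E[21] → 0x52007  P=1,RW=1,US=1,PS=0
  ⇒ phys 0x529CF  [3 reads]

Access #2 fault: NONE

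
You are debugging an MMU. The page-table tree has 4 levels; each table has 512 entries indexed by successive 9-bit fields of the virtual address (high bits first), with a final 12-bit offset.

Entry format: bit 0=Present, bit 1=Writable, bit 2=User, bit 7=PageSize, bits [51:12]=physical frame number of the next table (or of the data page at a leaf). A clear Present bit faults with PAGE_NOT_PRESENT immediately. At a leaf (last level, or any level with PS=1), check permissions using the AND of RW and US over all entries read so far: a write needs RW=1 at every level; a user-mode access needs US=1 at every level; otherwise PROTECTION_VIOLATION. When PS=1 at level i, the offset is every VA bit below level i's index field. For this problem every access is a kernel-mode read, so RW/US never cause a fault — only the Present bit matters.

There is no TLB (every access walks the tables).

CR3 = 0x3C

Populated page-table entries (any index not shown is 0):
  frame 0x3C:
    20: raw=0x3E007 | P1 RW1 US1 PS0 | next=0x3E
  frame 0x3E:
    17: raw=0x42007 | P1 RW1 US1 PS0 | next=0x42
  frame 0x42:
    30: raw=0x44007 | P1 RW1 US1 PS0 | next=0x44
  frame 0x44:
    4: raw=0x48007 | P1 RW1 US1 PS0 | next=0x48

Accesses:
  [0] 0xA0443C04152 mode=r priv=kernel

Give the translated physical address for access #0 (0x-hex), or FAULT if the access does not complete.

Per-access translation:
#0 VA=0xA0443C04152 (r,kernel):
  [0] read 0x3C idx=20: raw=0x3E007 flags P=1 W=1 U=1 S=0
  [1] read 0x3E idx=17: raw=0x42007 flags P=1 W=1 U=1 S=0
  [2] read 0x42 idx=30: raw=0x44007 flags P=1 W=1 U=1 S=0
  [3] read 0x44 idx=4: raw=0x48007 flags P=1 W=1 U=1 S=0
  ✓ 0x48152  — 4 lookups

Access #0 PA: 0x48152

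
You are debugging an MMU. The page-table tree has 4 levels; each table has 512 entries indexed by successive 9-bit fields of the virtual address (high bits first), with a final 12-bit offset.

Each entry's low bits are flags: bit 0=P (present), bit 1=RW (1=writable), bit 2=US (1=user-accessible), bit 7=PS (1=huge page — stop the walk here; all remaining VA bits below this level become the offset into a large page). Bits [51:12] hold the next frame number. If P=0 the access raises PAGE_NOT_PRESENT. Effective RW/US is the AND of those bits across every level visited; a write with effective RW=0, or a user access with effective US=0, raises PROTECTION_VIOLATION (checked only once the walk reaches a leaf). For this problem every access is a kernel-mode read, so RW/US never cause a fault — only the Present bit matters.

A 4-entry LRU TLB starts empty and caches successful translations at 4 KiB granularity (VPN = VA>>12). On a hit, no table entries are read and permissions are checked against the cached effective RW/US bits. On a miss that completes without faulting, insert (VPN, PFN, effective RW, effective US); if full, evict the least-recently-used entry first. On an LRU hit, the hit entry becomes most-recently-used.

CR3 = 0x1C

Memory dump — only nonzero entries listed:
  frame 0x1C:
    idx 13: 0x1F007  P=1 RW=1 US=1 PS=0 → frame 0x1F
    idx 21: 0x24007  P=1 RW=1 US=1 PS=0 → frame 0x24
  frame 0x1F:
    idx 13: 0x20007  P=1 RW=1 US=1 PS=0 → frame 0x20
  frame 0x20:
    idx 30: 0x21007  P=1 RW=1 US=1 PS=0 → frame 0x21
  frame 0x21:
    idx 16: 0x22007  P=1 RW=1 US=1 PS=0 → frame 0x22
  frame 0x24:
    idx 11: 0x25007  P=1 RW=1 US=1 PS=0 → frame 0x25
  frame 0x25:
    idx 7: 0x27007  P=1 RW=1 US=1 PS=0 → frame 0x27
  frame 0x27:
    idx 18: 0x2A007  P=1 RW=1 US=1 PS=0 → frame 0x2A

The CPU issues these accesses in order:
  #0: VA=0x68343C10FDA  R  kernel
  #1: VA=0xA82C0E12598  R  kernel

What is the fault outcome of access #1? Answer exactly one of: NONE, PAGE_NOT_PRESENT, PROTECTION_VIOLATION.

Per-access translation:
#0 VA=0x68343C10FDA (r,kernel):
  lvl0: tbl 0x1C, slot 13 ⇒ 0x1F007 (P1/RW1/US1/PS0)
  lvl1: tbl 0x1F, slot 13 ⇒ 0x20007 (P1/RW1/US1/PS0)
  lvl2: tbl 0x20, slot 30 ⇒ 0x21007 (P1/RW1/US1/PS0)
  lvl3: tbl 0x21, slot 16 ⇒ 0x22007 (P1/RW1/US1/PS0)
  ✓ 0x22FDA  — 4 lookups
#1 VA=0xA82C0E12598 (r,kernel):
  lvl0: tbl 0x1C, slot 21 ⇒ 0x24007 (P1/RW1/US1/PS0)
  lvl1: tbl 0x24, slot 11 ⇒ 0x25007 (P1/RW1/US1/PS0)
  lvl2: tbl 0x25, slot 7 ⇒ 0x27007 (P1/RW1/US1/PS0)
  lvl3: tbl 0x27, slot 18 ⇒ 0x2A007 (P1/RW1/US1/PS0)
  ✓ 0x2A598  — 4 lookups

Access #1 fault: NONE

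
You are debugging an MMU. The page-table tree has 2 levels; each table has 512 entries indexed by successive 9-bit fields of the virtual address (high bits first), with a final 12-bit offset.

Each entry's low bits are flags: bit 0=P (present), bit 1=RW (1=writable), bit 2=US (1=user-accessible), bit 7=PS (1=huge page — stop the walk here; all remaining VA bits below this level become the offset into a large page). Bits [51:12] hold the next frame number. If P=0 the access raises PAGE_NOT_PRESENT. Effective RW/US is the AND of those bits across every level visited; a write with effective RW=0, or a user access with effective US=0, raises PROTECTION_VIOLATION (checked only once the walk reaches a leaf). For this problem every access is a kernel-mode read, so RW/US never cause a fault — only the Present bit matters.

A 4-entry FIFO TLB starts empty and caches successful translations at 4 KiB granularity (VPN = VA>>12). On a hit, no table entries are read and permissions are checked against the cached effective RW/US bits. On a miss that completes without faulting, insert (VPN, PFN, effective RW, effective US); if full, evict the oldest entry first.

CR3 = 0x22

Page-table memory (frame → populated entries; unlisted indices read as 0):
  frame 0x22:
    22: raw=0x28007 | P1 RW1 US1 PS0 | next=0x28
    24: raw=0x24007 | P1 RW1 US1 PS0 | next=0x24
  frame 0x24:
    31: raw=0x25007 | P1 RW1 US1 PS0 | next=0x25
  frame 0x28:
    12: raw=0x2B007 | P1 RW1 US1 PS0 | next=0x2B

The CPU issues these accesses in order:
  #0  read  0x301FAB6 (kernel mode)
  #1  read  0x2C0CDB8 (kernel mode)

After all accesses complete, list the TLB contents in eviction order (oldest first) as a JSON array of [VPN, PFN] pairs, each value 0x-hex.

Walk each access:
#0 VA=0x301FAB6 (r,kernel):
  L0 @0x22[24] → 0x24007  P=1,RW=1,US=1,PS=0
  L1 @0x24[31] → 0x25007  P=1,RW=1,US=1,PS=0
  ⇒ phys 0x25AB6  [2 reads]
#1 VA=0x2C0CDB8 (r,kernel):
  L0 @0x22[22] → 0x28007  P=1,RW=1,US=1,PS=0
  L1 @0x28[12] → 0x2B007  P=1,RW=1,US=1,PS=0
  ⇒ phys 0x2BDB8  [2 reads]

TLB: [["0x301F", "0x25"], ["0x2C0C", "0x2B"]]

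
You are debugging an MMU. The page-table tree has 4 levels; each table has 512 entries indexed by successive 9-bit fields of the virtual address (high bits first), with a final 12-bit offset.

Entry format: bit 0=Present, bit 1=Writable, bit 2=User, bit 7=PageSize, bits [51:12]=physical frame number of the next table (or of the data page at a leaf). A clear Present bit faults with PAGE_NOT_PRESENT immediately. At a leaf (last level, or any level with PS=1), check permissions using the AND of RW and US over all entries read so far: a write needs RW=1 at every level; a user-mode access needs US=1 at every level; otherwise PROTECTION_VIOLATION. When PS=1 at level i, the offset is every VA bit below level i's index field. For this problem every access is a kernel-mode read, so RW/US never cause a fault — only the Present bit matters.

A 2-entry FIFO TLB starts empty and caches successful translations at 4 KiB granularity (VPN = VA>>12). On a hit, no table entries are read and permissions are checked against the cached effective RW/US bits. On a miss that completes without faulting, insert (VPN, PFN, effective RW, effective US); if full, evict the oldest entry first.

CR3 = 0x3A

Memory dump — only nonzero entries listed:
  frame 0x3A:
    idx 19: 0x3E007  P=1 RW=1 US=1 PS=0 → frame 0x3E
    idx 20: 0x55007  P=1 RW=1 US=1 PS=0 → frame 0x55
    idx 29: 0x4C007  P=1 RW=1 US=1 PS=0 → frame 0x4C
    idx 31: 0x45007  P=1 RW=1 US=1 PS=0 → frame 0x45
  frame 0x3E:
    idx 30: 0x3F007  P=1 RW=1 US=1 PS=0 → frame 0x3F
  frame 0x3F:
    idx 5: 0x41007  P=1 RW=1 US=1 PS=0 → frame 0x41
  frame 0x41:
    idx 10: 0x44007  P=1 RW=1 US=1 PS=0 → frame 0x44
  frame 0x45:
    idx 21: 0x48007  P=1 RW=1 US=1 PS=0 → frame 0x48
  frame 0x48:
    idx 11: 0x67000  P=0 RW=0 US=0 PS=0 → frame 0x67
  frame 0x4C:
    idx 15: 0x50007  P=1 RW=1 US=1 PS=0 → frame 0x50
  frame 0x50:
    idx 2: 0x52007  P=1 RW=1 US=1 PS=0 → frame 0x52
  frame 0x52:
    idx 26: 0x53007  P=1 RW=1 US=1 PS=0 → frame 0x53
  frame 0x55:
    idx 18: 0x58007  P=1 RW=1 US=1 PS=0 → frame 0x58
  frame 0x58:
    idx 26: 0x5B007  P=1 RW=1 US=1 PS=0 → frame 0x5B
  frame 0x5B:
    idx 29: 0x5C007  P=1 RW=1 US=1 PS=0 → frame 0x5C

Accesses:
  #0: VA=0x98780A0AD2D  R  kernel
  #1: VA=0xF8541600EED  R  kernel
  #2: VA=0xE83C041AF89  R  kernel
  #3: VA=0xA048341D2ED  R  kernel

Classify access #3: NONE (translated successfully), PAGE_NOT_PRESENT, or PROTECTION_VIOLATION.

Per-access translation:
#0 VA=0x98780A0AD2D (r,kernel):
  [0] read 0x3A idx=19: raw=0x3E007 flags P=1 W=1 U=1 S=0
  [1] read 0x3E idx=30: raw=0x3F007 flags P=1 W=1 U=1 S=0
  [2] read 0x3F idx=5: raw=0x41007 flags P=1 W=1 U=1 S=0
  [3] read 0x41 idx=10: raw=0x44007 flags P=1 W=1 U=1 S=0
  → PA=0x44D2D  (4 entries read)
#1 VA=0xF8541600EED (r,kernel):
  [0] read 0x3A idx=31: raw=0x45007 flags P=1 W=1 U=1 S=0
  [1] read 0x45 idx=21: raw=0x48007 flags P=1 W=1 U=1 S=0
  [2] read 0x48 idx=11: raw=0x67000 flags P=0 W=0 U=0 S=0
  ⇒ fault: PAGE_NOT_PRESENT  — 3 lookups
#2 VA=0xE83C041AF89 (r,kernel):
  [0] read 0x3A idx=29: raw=0x4C007 flags P=1 W=1 U=1 S=0
  [1] read 0x4C idx=15: raw=0x50007 flags P=1 W=1 U=1 S=0
  [2] read 0x50 idx=2: raw=0x52007 flags P=1 W=1 U=1 S=0
  [3] read 0x52 idx=26: raw=0x53007 flags P=1 W=1 U=1 S=0
  → PA=0x53F89  (4 entries read)
#3 VA=0xA048341D2ED (r,kernel):
  [0] read 0x3A idx=20: raw=0x55007 flags P=1 W=1 U=1 S=0
  [1] read 0x55 idx=18: raw=0x58007 flags P=1 W=1 U=1 S=0
  [2] read 0x58 idx=26: raw=0x5B007 flags P=1 W=1 U=1 S=0
  [3] read 0x5B idx=29: raw=0x5C007 flags P=1 W=1 U=1 S=0
  → PA=0x5C2ED  (4 entries read)

Access #3 fault: NONE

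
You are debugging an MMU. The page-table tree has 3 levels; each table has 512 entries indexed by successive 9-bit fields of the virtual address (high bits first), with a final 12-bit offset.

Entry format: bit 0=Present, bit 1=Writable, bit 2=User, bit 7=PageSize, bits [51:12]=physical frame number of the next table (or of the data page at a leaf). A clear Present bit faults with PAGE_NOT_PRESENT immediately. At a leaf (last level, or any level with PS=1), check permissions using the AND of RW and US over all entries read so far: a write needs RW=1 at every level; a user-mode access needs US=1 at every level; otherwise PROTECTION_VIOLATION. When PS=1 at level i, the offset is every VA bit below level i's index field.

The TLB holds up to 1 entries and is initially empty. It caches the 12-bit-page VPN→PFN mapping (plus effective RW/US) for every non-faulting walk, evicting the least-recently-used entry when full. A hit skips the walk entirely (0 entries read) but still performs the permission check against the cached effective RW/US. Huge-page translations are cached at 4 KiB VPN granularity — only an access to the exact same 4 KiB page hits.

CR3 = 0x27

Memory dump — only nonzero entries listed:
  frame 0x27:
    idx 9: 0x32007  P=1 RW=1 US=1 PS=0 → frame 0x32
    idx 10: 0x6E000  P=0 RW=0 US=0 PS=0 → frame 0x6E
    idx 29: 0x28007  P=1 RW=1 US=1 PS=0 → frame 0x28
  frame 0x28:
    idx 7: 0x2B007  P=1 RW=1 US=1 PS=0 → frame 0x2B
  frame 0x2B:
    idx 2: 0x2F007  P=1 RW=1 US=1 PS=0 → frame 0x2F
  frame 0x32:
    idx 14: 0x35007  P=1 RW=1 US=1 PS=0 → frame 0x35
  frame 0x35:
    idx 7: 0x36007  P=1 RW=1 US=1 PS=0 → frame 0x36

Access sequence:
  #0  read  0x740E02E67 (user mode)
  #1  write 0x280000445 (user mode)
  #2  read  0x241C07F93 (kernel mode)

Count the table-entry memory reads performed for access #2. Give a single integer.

Walk each access:
#0 VA=0x740E02E67 (r,user):
  [0] read 0x27 idx=29: raw=0x28007 flags P=1 W=1 U=1 S=0
  [1] read 0x28 idx=7: raw=0x2B007 flags P=1 W=1 U=1 S=0
  [2] read 0x2B idx=2: raw=0x2F007 flags P=1 W=1 U=1 S=0
  → PA=0x2FE67  (3 entries read)
#1 VA=0x280000445 (w,user):
  [0] read 0x27 idx=10: raw=0x6E000 flags P=0 W=0 U=0 S=0
  → PAGE_NOT_PRESENT  (1 entries read)
#2 VA=0x241C07F93 (r,kernel):
  [0] read 0x27 idx=9: raw=0x32007 flags P=1 W=1 U=1 S=0
  [1] read 0x32 idx=14: raw=0x35007 flags P=1 W=1 U=1 S=0
  [2] read 0x35 idx=7: raw=0x36007 flags P=1 W=1 U=1 S=0
  → PA=0x36F93  (3 entries read)

Entries read for #2: 3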